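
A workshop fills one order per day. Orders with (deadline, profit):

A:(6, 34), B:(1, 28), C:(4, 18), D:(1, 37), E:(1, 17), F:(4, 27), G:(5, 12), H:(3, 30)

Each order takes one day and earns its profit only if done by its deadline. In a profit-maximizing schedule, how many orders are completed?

6

Take jobs in profit order; each goes to the latest open slot no later than its deadline.
Profit order: D=37 A=34 H=30 B=28 F=27 C=18 E=17 G=12
Assign: D→slot 1, A→slot 6, H→slot 3, B skipped, F→slot 4, C→slot 2, E skipped, G→slot 5.
Slots: [1:D] [2:C] [3:H] [4:F] [5:G] [6:A]
6 of 8 scheduled.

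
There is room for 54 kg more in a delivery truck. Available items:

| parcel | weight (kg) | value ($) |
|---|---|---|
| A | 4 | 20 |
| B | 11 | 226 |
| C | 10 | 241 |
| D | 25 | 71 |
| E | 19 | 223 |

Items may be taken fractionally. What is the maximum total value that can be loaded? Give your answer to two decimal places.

Ratios (sorted): C 24.10, B 20.55, E 11.74, A 5.00, D 2.84
take C (10 @ 241); take B (11 @ 226); take E (19 @ 223); take A (4 @ 20); take 10/25 of D → 28.40. Capacity used 54/54.
Total value = 738.40

738.40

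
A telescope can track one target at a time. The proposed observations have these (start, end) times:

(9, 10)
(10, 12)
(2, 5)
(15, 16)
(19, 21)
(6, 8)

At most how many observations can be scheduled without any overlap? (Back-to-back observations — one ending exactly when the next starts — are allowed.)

6

By end time: (2,5), (6,8), (9,10), (10,12), (15,16), (19,21).
Pick (2,5); next start ≥ 5 → (6,8); next start ≥ 8 → (9,10); next start ≥ 10 → (10,12); next start ≥ 12 → (15,16); next start ≥ 16 → (19,21).
Selected 6 observations.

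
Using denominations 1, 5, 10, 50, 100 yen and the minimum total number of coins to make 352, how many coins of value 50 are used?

Use the largest denomination that fits, subtract, and repeat.
352 − 3×100→52 − 1×50→2 − 2×1→0
Count of 50: 1

1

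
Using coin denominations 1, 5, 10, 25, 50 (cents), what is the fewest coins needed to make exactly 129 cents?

7

Greedy: take as many of the largest coin as possible, then repeat with the remainder.
129 = 2×50 + 1×25 + 4×1
Total coins = 2 + 1 + 4 = 7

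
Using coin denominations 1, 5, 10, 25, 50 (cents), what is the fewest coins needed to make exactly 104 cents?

6

104 − 2×50→4 − 4×1→0
Total coins = 2 + 4 = 6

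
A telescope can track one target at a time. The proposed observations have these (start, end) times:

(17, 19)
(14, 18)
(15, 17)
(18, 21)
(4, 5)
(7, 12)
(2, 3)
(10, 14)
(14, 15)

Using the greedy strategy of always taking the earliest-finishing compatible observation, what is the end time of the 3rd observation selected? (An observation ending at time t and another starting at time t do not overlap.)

12

Sort by end time and greedily take each interval whose start is ≥ the last chosen end.
By end time: (2,3), (4,5), (7,12), (10,14), (14,15), (15,17), (14,18), (17,19), (18,21).
Pick (2,3); next start ≥ 3 → (4,5); next start ≥ 5 → (7,12); next start ≥ 12 → (14,15); next start ≥ 15 → (15,17); next start ≥ 17 → (17,19).
Selected: (2,3) (4,5) (7,12) (14,15) (15,17) (17,19)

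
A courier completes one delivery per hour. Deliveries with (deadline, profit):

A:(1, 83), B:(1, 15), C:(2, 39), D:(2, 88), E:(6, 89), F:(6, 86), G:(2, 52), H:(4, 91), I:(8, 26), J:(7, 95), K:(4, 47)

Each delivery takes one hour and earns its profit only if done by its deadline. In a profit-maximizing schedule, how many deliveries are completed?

Profit order: J=95 H=91 E=89 D=88 F=86 A=83 G=52 K=47 C=39 I=26 B=15
Assign: J→slot 7, H→slot 4, E→slot 6, D→slot 2, F→slot 5, A→slot 1, G skipped, K→slot 3, C skipped, I→slot 8, B skipped.
Slots: [1:A] [2:D] [3:K] [4:H] [5:F] [6:E] [7:J] [8:I]
8 of 11 scheduled.

8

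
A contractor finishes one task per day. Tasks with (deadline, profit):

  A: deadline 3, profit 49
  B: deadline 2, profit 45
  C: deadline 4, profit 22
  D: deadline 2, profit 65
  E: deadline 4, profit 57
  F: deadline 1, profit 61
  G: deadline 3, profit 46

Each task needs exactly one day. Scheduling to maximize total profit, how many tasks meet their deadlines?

Take jobs in profit order; each goes to the latest open slot no later than its deadline.
By profit: D(d2,65), F(d1,61), E(d4,57), A(d3,49), G(d3,46), B(d2,45), C(d4,22)
D→slot 2; F→slot 1; E→slot 4; A→slot 3; G skipped; B skipped; C skipped.
4 of 7 scheduled.

4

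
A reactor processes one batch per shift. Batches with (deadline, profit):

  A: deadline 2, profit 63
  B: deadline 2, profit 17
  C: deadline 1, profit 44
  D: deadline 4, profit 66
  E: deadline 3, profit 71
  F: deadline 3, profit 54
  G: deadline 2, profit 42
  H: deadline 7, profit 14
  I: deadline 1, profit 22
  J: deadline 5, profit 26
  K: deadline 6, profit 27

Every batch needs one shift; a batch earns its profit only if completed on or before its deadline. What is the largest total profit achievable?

By profit: E(d3,71), D(d4,66), A(d2,63), F(d3,54), C(d1,44), G(d2,42), K(d6,27), J(d5,26), I(d1,22), B(d2,17), H(d7,14)
E→slot 3; D→slot 4; A→slot 2; F→slot 1; C skipped; G skipped; K→slot 6; J→slot 5; I skipped; B skipped; H→slot 7.
Profit = 54 + 63 + 71 + 66 + 26 + 27 + 14 = 321

321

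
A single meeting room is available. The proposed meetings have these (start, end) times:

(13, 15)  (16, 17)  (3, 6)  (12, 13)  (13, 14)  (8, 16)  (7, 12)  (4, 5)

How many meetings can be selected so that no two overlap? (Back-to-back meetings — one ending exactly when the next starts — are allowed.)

5

Sorted by end: (4,5)  (3,6)  (7,12)  (12,13)  (13,14)  (13,15)  (8,16)  (16,17)
take (4,5); skip (3,6); take (7,12); take (12,13); take (13,14); take (16,17).
Selected 5 meetings.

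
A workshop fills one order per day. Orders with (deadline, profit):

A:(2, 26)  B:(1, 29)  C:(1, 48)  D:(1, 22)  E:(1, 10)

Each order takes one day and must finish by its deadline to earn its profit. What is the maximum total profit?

74

Profit order: C=48 B=29 A=26 D=22 E=10
Assign: C→slot 1, B skipped, A→slot 2, D skipped, E skipped.
Slots: [1:C] [2:A]
Profit = 48 + 26 = 74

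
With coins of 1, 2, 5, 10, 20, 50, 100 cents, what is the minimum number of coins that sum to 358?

358 = 3×100 + 1×50 + 1×5 + 1×2 + 1×1
Total coins = 3 + 1 + 1 + 1 + 1 = 7

7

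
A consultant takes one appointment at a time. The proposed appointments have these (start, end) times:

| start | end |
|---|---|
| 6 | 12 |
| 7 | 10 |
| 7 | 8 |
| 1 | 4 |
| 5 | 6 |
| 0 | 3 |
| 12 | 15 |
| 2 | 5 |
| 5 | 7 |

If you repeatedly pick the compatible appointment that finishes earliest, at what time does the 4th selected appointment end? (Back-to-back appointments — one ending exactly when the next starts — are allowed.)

Greedy by earliest finish: after sorting by end time, pick each interval compatible with the last pick.
Sorted by end: (0,3)  (1,4)  (2,5)  (5,6)  (5,7)  (7,8)  (7,10)  (6,12)  (12,15)
take (0,3); skip (2,5); take (5,6); take (7,8); skip (7,10); take (12,15).
Selected: (0,3) (5,6) (7,8) (12,15)

15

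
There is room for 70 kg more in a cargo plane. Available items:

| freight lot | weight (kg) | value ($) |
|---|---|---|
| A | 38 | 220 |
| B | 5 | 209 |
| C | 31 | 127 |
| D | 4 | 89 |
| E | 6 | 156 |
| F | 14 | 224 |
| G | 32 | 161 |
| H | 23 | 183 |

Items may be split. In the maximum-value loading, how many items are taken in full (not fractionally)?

Greedy by value/weight ratio, highest first.
Ratios (sorted): B 41.80, E 26.00, D 22.25, F 16.00, H 7.96, A 5.79, G 5.03, C 4.10
take B (5 @ 209); take E (6 @ 156); take D (4 @ 89); take F (14 @ 224); take H (23 @ 183); take 18/38 of A → 104.21. Capacity used 70/70.
5 item(s) taken whole; one partial (take 18/38 of A).

5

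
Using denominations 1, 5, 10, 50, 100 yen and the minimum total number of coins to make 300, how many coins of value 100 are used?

Use the largest denomination that fits, subtract, and repeat.
300 = 3×100
Count of 100: 3

3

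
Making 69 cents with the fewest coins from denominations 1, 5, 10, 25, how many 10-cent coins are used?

1

69 = 2×25 + 1×10 + 1×5 + 4×1
Count of 10: 1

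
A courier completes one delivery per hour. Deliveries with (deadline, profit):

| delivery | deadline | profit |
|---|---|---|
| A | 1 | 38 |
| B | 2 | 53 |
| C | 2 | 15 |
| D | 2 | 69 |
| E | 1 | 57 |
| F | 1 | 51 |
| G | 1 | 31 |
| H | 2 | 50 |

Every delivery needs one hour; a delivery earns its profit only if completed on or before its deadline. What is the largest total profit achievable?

Take jobs in profit order; each goes to the latest open slot no later than its deadline.
By profit: D(d2,69), E(d1,57), B(d2,53), F(d1,51), H(d2,50), A(d1,38), G(d1,31), C(d2,15)
D→slot 2; E→slot 1; B skipped; F skipped; H skipped; A skipped; G skipped; C skipped.
Profit = 57 + 69 = 126

126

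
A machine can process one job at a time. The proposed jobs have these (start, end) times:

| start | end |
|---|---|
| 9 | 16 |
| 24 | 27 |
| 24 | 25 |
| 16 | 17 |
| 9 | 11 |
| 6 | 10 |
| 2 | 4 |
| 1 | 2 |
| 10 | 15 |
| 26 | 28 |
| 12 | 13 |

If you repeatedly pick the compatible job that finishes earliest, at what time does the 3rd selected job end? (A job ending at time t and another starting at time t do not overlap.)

10

Order by finish time; keep every interval that doesn't clash with the previous kept one.
Sorted by end: (1,2)  (2,4)  (6,10)  (9,11)  (12,13)  (10,15)  (9,16)  (16,17)  (24,25)  (24,27)  (26,28)
take (1,2); take (2,4); take (6,10); skip (9,11); take (12,13); skip (10,15); skip (9,16); take (16,17); take (24,25); take (26,28).
Selected: (1,2) (2,4) (6,10) (12,13) (16,17) (24,25) (26,28)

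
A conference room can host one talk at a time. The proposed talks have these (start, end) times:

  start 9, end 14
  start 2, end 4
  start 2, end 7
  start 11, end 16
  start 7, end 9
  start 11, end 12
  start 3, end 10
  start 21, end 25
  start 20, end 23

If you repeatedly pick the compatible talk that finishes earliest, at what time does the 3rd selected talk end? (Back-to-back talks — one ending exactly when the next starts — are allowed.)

Greedy by earliest finish: after sorting by end time, pick each interval compatible with the last pick.
By end time: (2,4), (2,7), (7,9), (3,10), (11,12), (9,14), (11,16), (20,23), (21,25).
Pick (2,4); next start ≥ 4 → (7,9); next start ≥ 9 → (11,12); next start ≥ 12 → (20,23).
Selected: (2,4) (7,9) (11,12) (20,23)

12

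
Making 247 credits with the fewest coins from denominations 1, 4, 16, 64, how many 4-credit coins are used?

1

Use the largest denomination that fits, subtract, and repeat.
247 = 3×64 + 3×16 + 1×4 + 3×1
Count of 4: 1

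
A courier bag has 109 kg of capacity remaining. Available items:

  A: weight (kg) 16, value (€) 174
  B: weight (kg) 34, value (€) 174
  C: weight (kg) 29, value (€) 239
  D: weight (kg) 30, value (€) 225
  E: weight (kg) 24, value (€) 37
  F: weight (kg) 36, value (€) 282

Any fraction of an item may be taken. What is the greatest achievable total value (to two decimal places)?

905.00

Greedy by value/weight ratio, highest first.
Order: A (174/16=10.88) > C (239/29=8.24) > F (282/36=7.83) > D (225/30=7.50) > B (174/34=5.12) > E (37/24=1.54)
Fill: take A (16 @ 174) → take C (29 @ 239) → take F (36 @ 282) → take 28/30 of D → 210.00; 109/109 used.
Total value = 905.00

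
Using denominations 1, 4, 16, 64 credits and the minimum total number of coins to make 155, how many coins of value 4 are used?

155 − 2×64→27 − 1×16→11 − 2×4→3 − 3×1→0
Count of 4: 2

2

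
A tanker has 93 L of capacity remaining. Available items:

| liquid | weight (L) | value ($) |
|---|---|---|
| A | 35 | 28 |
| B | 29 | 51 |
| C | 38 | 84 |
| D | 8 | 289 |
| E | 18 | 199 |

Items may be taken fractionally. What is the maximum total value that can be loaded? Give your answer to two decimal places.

623.00

Greedy by value/weight ratio, highest first.
Order: D (289/8=36.12) > E (199/18=11.06) > C (84/38=2.21) > B (51/29=1.76) > A (28/35=0.80)
Fill: take D (8 @ 289) → take E (18 @ 199) → take C (38 @ 84) → take B (29 @ 51); 93/93 used.
Total value = 623.00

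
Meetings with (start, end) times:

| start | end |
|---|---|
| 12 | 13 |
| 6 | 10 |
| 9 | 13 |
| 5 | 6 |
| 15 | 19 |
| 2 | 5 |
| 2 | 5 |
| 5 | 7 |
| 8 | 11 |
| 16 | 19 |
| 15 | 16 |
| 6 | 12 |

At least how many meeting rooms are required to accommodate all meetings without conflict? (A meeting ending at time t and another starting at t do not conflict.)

4

starts: [2, 2, 5, 5, 6, 6, 8, 9, 12, 15, 15, 16]
ends:   [5, 5, 6, 7, 10, 11, 12, 13, 13, 16, 19, 19]
s2→1 s2→2 e5→1 e5→0 s5→1 s5→2 e6→1 s6→2 s6→3 e7→2 s8→3 s9→4  — peak 4.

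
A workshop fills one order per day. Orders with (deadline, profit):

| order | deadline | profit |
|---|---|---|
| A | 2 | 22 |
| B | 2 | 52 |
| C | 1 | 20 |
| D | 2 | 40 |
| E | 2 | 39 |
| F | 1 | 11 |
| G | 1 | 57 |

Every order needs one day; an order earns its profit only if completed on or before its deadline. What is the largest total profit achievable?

Take jobs in profit order; each goes to the latest open slot no later than its deadline.
Profit order: G=57 B=52 D=40 E=39 A=22 C=20 F=11
Assign: G→slot 1, B→slot 2, D skipped, E skipped, A skipped, C skipped, F skipped.
Slots: [1:G] [2:B]
Profit = 57 + 52 = 109

109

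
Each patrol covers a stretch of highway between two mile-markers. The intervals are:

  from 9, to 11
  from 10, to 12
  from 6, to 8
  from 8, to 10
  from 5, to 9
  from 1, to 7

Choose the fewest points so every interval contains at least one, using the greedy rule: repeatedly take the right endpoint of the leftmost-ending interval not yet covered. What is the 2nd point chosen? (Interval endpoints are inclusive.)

10

Sorted: [1,7] [6,8] [5,9] [8,10] [9,11] [10,12]
{[1,7],[6,8],[5,9]} hit by 7; {[8,10],[9,11],[10,12]} hit by 10.
Points: 7, 10 (2 total).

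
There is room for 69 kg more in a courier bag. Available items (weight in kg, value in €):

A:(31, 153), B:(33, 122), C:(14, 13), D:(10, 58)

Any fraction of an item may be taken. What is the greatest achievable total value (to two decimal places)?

314.52

Order: D (58/10=5.80) > A (153/31=4.94) > B (122/33=3.70) > C (13/14=0.93)
Fill: take D (10 @ 58) → take A (31 @ 153) → take 28/33 of B → 103.52; 69/69 used.
Total value = 314.52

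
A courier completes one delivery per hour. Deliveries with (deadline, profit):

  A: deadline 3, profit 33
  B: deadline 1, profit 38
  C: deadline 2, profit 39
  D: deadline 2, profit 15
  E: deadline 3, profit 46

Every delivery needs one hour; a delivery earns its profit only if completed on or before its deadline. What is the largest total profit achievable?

Sort by profit descending; place each in the latest free slot ≤ its deadline.
By profit: E(d3,46), C(d2,39), B(d1,38), A(d3,33), D(d2,15)
E→slot 3; C→slot 2; B→slot 1; A skipped; D skipped.
Profit = 38 + 39 + 46 = 123

123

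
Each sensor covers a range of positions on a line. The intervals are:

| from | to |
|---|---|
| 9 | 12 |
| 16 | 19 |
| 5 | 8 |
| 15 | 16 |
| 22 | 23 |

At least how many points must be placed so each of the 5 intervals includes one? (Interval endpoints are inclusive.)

Sort by right endpoint; whenever an interval is uncovered, place a point at its right end.
By right end: [5,8]  [9,12]  [15,16]  [16,19]  [22,23]
[5,8] uncovered → point at 8; [9,12] uncovered → point at 12; [15,16] uncovered → point at 16; [22,23] uncovered → point at 23.
Points: 8, 12, 16, 23 (4 total).

4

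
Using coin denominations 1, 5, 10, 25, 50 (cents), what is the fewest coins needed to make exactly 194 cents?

194 − 3×50→44 − 1×25→19 − 1×10→9 − 1×5→4 − 4×1→0
Total coins = 3 + 1 + 1 + 1 + 4 = 10

10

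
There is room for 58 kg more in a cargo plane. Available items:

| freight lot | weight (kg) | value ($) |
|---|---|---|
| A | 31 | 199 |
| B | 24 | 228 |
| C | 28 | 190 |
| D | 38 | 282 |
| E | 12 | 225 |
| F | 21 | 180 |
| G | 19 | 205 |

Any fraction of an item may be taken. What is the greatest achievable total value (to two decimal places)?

683.71

Sort by value per unit weight and fill in that order.
Ratios (sorted): E 18.75, G 10.79, B 9.50, F 8.57, D 7.42, C 6.79, A 6.42
take E (12 @ 225); take G (19 @ 205); take B (24 @ 228); take 3/21 of F → 25.71. Capacity used 58/58.
Total value = 683.71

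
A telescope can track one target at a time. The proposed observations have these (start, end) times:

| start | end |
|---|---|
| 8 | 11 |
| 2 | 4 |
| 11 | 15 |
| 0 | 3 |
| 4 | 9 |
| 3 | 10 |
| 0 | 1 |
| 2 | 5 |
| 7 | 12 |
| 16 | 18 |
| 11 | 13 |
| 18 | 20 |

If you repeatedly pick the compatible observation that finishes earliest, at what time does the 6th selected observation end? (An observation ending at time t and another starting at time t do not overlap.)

By end time: (0,1), (0,3), (2,4), (2,5), (4,9), (3,10), (8,11), (7,12), (11,13), (11,15), (16,18), (18,20).
Pick (0,1); next start ≥ 1 → (2,4); next start ≥ 4 → (4,9); next start ≥ 9 → (11,13); next start ≥ 13 → (16,18); next start ≥ 18 → (18,20).
Selected: (0,1) (2,4) (4,9) (11,13) (16,18) (18,20)

20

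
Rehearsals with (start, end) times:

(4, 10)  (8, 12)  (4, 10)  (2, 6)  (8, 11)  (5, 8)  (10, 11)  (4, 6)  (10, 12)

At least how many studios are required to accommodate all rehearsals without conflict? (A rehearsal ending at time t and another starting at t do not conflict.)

Count concurrent intervals with a sweep; the peak is the room count.
Events (time:±→running): 2:+→1 4:+→2 4:+→3 4:+→4 5:+→5 … peak 5.

5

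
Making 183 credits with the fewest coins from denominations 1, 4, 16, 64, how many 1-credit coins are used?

Greedy: take as many of the largest coin as possible, then repeat with the remainder.
183 = 2×64 + 3×16 + 1×4 + 3×1
Count of 1: 3

3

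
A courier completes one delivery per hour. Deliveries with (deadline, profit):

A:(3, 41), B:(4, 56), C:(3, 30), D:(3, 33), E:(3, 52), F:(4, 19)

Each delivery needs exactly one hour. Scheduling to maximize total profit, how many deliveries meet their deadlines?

Take jobs in profit order; each goes to the latest open slot no later than its deadline.
Profit order: B=56 E=52 A=41 D=33 C=30 F=19
Assign: B→slot 4, E→slot 3, A→slot 2, D→slot 1, C skipped, F skipped.
Slots: [1:D] [2:A] [3:E] [4:B]
4 of 6 scheduled.

4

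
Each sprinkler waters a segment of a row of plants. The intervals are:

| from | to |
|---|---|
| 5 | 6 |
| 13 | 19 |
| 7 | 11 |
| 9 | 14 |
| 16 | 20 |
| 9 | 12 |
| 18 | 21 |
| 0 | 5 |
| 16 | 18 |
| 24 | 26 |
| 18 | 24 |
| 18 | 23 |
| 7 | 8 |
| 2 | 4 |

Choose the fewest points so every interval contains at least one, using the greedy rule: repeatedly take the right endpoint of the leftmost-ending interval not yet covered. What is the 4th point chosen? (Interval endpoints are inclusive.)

Process intervals by earliest right end; each time one isn't hit yet, stab at its right endpoint.
By right end: [2,4]  [0,5]  [5,6]  [7,8]  [7,11]  [9,12]  [9,14]  [16,18]  [13,19]  [16,20]  [18,21]  [18,23]  [18,24]  [24,26]
[2,4] uncovered → point at 4; [5,6] uncovered → point at 6; [7,8] uncovered → point at 8; [9,12] uncovered → point at 12; [16,18] uncovered → point at 18; [24,26] uncovered → point at 26.
Points: 4, 6, 8, 12, 18, 26 (6 total).

12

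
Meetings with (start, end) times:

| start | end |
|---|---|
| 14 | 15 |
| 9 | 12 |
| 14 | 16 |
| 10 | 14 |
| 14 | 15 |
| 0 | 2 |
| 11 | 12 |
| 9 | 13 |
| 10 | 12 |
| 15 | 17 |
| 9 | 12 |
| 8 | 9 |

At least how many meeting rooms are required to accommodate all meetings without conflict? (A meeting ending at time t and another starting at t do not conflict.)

starts: [0, 8, 9, 9, 9, 10, 10, 11, 14, 14, 14, 15]
ends:   [2, 9, 12, 12, 12, 12, 13, 14, 15, 15, 16, 17]
s0→1 e2→0 s8→1 e9→0 s9→1 s9→2 s9→3 s10→4 s10→5 s11→6  — peak 6.

6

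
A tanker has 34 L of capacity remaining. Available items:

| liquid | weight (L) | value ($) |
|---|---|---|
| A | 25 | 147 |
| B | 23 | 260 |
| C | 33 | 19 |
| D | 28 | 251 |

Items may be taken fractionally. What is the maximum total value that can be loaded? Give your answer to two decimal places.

Greedy by value/weight ratio, highest first.
Order: B (260/23=11.30) > D (251/28=8.96) > A (147/25=5.88) > C (19/33=0.58)
Fill: take B (23 @ 260) → take 11/28 of D → 98.61; 34/34 used.
Total value = 358.61

358.61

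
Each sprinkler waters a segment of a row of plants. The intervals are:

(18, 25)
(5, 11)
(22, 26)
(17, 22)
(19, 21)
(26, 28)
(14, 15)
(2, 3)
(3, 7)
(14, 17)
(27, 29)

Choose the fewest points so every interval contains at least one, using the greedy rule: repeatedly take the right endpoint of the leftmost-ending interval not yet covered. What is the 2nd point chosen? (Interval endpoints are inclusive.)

11

Process intervals by earliest right end; each time one isn't hit yet, stab at its right endpoint.
Sorted: [2,3] [3,7] [5,11] [14,15] [14,17] [19,21] [17,22] [18,25] [22,26] [26,28] [27,29]
{[2,3],[3,7]} hit by 3; {[5,11]} hit by 11; {[14,15],[14,17]} hit by 15; {[19,21],[17,22],[18,25]} hit by 21; {[22,26],[26,28]} hit by 26; {[27,29]} hit by 29.
Points: 3, 11, 15, 21, 26, 29 (6 total).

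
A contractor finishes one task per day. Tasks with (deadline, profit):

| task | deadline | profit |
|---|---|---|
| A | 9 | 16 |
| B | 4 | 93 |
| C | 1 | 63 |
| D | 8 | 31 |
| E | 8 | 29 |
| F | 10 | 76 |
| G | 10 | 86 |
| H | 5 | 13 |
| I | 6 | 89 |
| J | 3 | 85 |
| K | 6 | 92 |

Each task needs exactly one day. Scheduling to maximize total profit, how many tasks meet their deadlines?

10

By profit: B(d4,93), K(d6,92), I(d6,89), G(d10,86), J(d3,85), F(d10,76), C(d1,63), D(d8,31), E(d8,29), A(d9,16), H(d5,13)
B→slot 4; K→slot 6; I→slot 5; G→slot 10; J→slot 3; F→slot 9; C→slot 1; D→slot 8; E→slot 7; A→slot 2; H skipped.
10 of 11 scheduled.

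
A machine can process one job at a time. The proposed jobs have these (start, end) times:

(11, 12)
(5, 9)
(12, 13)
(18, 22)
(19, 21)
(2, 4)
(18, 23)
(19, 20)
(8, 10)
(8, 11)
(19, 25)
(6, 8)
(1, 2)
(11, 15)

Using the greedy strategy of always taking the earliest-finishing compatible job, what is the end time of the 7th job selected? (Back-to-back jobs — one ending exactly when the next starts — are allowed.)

Order by finish time; keep every interval that doesn't clash with the previous kept one.
By end time: (1,2), (2,4), (6,8), (5,9), (8,10), (8,11), (11,12), (12,13), (11,15), (19,20), (19,21), (18,22), (18,23), (19,25).
Pick (1,2); next start ≥ 2 → (2,4); next start ≥ 4 → (6,8); next start ≥ 8 → (8,10); next start ≥ 10 → (11,12); next start ≥ 12 → (12,13); next start ≥ 13 → (19,20).
Selected: (1,2) (2,4) (6,8) (8,10) (11,12) (12,13) (19,20)

20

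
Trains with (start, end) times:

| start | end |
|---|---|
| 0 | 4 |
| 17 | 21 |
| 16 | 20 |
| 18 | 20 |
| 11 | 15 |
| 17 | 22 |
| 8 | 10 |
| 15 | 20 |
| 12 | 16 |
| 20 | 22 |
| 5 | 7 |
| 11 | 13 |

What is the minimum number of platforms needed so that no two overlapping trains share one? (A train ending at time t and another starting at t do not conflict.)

5

Events (time:±→running): 0:+→1 4:-→0 5:+→1 7:-→0 8:+→1 10:-→0 11:+→1 11:+→2 12:+→3 13:-→2 15:-→1 15:+→2 16:-→1 16:+→2 17:+→3 17:+→4 18:+→5 … peak 5.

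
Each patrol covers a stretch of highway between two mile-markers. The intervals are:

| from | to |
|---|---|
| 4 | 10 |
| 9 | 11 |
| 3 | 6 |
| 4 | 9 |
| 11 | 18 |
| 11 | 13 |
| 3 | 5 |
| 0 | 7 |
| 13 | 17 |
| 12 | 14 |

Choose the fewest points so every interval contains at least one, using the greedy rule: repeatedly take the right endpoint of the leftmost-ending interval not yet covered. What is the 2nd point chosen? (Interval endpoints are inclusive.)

11

Process intervals by earliest right end; each time one isn't hit yet, stab at its right endpoint.
Sorted: [3,5] [3,6] [0,7] [4,9] [4,10] [9,11] [11,13] [12,14] [13,17] [11,18]
{[3,5],[3,6],[0,7],[4,9],[4,10]} hit by 5; {[9,11],[11,13]} hit by 11; {[12,14],[13,17],[11,18]} hit by 14.
Points: 5, 11, 14 (3 total).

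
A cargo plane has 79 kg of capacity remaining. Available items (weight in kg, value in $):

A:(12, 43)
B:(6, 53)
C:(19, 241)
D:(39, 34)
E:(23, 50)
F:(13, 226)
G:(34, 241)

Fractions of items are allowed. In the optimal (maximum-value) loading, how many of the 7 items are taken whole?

Order: F (226/13=17.38) > C (241/19=12.68) > B (53/6=8.83) > G (241/34=7.09) > A (43/12=3.58) > E (50/23=2.17) > D (34/39=0.87)
Fill: take F (13 @ 226) → take C (19 @ 241) → take B (6 @ 53) → take G (34 @ 241) → take 7/12 of A → 25.08; 79/79 used.
4 item(s) taken whole; one partial (take 7/12 of A).

4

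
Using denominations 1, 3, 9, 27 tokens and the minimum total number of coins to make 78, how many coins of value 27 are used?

78 = 2×27 + 2×9 + 2×3
Count of 27: 2

2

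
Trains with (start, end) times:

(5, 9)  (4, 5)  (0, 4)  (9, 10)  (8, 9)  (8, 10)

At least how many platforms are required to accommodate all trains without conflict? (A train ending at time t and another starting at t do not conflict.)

3

Events (time:±→running): 0:+→1 4:-→0 4:+→1 5:-→0 5:+→1 8:+→2 8:+→3 … peak 3.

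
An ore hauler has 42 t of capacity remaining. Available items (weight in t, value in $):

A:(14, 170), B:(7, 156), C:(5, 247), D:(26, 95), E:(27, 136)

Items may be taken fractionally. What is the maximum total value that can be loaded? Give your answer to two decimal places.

653.59

Sort by value per unit weight and fill in that order.
Order: C (247/5=49.40) > B (156/7=22.29) > A (170/14=12.14) > E (136/27=5.04) > D (95/26=3.65)
Fill: take C (5 @ 247) → take B (7 @ 156) → take A (14 @ 170) → take 16/27 of E → 80.59; 42/42 used.
Total value = 653.59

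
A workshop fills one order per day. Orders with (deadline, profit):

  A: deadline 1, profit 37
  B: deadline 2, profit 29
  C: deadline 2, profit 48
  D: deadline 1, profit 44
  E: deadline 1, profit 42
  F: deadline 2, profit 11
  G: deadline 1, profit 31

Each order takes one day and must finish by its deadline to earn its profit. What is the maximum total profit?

92

Sort by profit descending; place each in the latest free slot ≤ its deadline.
Profit order: C=48 D=44 E=42 A=37 G=31 B=29 F=11
Assign: C→slot 2, D→slot 1, E skipped, A skipped, G skipped, B skipped, F skipped.
Slots: [1:D] [2:C]
Profit = 44 + 48 = 92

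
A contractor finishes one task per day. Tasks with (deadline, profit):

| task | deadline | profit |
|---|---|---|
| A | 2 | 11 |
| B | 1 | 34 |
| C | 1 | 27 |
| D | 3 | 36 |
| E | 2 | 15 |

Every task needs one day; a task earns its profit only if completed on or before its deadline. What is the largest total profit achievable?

By profit: D(d3,36), B(d1,34), C(d1,27), E(d2,15), A(d2,11)
D→slot 3; B→slot 1; C skipped; E→slot 2; A skipped.
Profit = 34 + 15 + 36 = 85

85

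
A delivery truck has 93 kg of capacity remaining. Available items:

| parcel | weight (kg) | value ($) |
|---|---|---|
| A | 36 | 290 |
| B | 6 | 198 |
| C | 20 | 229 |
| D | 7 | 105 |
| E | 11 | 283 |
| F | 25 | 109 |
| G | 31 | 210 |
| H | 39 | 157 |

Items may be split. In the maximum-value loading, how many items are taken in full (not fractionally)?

5

Greedy by value/weight ratio, highest first.
Order: B (198/6=33.00) > E (283/11=25.73) > D (105/7=15.00) > C (229/20=11.45) > A (290/36=8.06) > G (210/31=6.77) > F (109/25=4.36) > H (157/39=4.03)
Fill: take B (6 @ 198) → take E (11 @ 283) → take D (7 @ 105) → take C (20 @ 229) → take A (36 @ 290) → take 13/31 of G → 88.06; 93/93 used.
5 item(s) taken whole; one partial (take 13/31 of G).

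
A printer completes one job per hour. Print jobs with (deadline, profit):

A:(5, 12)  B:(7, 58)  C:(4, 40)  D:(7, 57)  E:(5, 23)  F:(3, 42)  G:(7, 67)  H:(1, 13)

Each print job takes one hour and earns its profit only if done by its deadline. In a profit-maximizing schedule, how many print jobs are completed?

Profit order: G=67 B=58 D=57 F=42 C=40 E=23 H=13 A=12
Assign: G→slot 7, B→slot 6, D→slot 5, F→slot 3, C→slot 4, E→slot 2, H→slot 1, A skipped.
Slots: [1:H] [2:E] [3:F] [4:C] [5:D] [6:B] [7:G]
7 of 8 scheduled.

7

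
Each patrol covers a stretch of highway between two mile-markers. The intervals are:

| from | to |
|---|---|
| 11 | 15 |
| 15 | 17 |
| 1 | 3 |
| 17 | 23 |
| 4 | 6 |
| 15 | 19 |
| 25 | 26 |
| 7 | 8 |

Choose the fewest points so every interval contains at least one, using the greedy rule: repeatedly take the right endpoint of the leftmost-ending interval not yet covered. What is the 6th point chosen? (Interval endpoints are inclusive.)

26

Sort by right endpoint; whenever an interval is uncovered, place a point at its right end.
By right end: [1,3]  [4,6]  [7,8]  [11,15]  [15,17]  [15,19]  [17,23]  [25,26]
[1,3] uncovered → point at 3; [4,6] uncovered → point at 6; [7,8] uncovered → point at 8; [11,15] uncovered → point at 15; [17,23] uncovered → point at 23; [25,26] uncovered → point at 26.
Points: 3, 6, 8, 15, 23, 26 (6 total).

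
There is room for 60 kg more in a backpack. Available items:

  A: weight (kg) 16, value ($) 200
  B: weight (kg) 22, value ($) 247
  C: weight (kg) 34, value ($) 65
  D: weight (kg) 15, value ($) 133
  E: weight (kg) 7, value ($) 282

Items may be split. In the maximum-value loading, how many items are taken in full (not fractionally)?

Sort by value per unit weight and fill in that order.
Order: E (282/7=40.29) > A (200/16=12.50) > B (247/22=11.23) > D (133/15=8.87) > C (65/34=1.91)
Fill: take E (7 @ 282) → take A (16 @ 200) → take B (22 @ 247) → take D (15 @ 133); 60/60 used.
4 item(s) taken whole.

4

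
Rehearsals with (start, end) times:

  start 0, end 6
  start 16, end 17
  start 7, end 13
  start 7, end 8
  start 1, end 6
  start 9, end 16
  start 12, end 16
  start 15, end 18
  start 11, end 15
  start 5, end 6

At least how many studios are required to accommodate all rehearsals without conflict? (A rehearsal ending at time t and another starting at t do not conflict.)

4

starts: [0, 1, 5, 7, 7, 9, 11, 12, 15, 16]
ends:   [6, 6, 6, 8, 13, 15, 16, 16, 17, 18]
s0→1 s1→2 s5→3 e6→2 e6→1 e6→0 s7→1 s7→2 e8→1 s9→2 s11→3 s12→4  — peak 4.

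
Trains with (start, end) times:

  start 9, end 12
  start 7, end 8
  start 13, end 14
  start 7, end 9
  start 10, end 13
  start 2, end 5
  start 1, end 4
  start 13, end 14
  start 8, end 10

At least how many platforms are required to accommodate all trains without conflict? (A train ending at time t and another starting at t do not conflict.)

2

Count concurrent intervals with a sweep; the peak is the room count.
starts: [1, 2, 7, 7, 8, 9, 10, 13, 13]
ends:   [4, 5, 8, 9, 10, 12, 13, 14, 14]
s1→1 s2→2  — peak 2.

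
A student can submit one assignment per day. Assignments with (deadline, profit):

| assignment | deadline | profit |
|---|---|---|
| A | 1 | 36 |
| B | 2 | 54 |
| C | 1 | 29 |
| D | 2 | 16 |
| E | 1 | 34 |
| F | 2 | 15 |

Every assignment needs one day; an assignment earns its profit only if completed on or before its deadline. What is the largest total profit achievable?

90

Take jobs in profit order; each goes to the latest open slot no later than its deadline.
By profit: B(d2,54), A(d1,36), E(d1,34), C(d1,29), D(d2,16), F(d2,15)
B→slot 2; A→slot 1; E skipped; C skipped; D skipped; F skipped.
Profit = 36 + 54 = 90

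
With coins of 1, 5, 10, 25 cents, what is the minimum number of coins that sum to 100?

4

100 = 4×25
Total coins = 4 = 4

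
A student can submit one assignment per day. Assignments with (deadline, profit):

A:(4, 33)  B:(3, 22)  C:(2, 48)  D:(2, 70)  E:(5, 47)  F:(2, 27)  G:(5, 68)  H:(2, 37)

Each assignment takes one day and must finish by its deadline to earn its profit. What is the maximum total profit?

Profit order: D=70 G=68 C=48 E=47 H=37 A=33 F=27 B=22
Assign: D→slot 2, G→slot 5, C→slot 1, E→slot 4, H skipped, A→slot 3, F skipped, B skipped.
Slots: [1:C] [2:D] [3:A] [4:E] [5:G]
Profit = 48 + 70 + 33 + 47 + 68 = 266

266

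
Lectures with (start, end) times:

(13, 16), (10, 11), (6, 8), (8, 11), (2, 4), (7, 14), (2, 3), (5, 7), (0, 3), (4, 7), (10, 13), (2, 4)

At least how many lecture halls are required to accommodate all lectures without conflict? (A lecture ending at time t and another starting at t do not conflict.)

Count concurrent intervals with a sweep; the peak is the room count.
starts: [0, 2, 2, 2, 4, 5, 6, 7, 8, 10, 10, 13]
ends:   [3, 3, 4, 4, 7, 7, 8, 11, 11, 13, 14, 16]
s0→1 s2→2 s2→3 s2→4  — peak 4.

4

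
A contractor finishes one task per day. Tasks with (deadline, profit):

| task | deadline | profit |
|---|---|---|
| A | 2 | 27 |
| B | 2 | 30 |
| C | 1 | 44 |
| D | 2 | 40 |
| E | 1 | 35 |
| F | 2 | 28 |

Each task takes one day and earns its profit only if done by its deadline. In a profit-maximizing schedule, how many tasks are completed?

2

Take jobs in profit order; each goes to the latest open slot no later than its deadline.
Profit order: C=44 D=40 E=35 B=30 F=28 A=27
Assign: C→slot 1, D→slot 2, E skipped, B skipped, F skipped, A skipped.
Slots: [1:C] [2:D]
2 of 6 scheduled.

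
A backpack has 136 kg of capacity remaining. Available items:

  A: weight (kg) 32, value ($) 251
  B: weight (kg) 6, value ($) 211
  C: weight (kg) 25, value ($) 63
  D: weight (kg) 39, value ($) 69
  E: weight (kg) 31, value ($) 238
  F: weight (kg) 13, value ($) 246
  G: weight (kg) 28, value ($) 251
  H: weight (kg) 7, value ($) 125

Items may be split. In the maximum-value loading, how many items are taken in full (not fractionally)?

6

Greedy by value/weight ratio, highest first.
Ratios (sorted): B 35.17, F 18.92, H 17.86, G 8.96, A 7.84, E 7.68, C 2.52, D 1.77
take B (6 @ 211); take F (13 @ 246); take H (7 @ 125); take G (28 @ 251); take A (32 @ 251); take E (31 @ 238); take 19/25 of C → 47.88. Capacity used 136/136.
6 item(s) taken whole; one partial (take 19/25 of C).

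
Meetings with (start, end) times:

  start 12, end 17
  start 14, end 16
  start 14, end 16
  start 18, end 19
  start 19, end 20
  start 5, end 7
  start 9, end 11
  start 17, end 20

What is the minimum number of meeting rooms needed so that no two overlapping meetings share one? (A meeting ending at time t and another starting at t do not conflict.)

starts: [5, 9, 12, 14, 14, 17, 18, 19]
ends:   [7, 11, 16, 16, 17, 19, 20, 20]
s5→1 e7→0 s9→1 e11→0 s12→1 s14→2 s14→3  — peak 3.

3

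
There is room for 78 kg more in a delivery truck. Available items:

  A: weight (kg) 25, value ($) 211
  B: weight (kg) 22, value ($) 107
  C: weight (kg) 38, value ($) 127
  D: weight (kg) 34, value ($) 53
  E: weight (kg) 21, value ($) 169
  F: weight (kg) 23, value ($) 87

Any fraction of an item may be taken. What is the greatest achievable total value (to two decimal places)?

524.83

Sort by value per unit weight and fill in that order.
Order: A (211/25=8.44) > E (169/21=8.05) > B (107/22=4.86) > F (87/23=3.78) > C (127/38=3.34) > D (53/34=1.56)
Fill: take A (25 @ 211) → take E (21 @ 169) → take B (22 @ 107) → take 10/23 of F → 37.83; 78/78 used.
Total value = 524.83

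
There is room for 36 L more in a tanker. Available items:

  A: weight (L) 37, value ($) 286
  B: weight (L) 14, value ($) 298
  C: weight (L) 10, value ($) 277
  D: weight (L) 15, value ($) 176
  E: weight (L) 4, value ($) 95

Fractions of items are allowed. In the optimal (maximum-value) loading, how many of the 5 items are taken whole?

3

Greedy by value/weight ratio, highest first.
Order: C (277/10=27.70) > E (95/4=23.75) > B (298/14=21.29) > D (176/15=11.73) > A (286/37=7.73)
Fill: take C (10 @ 277) → take E (4 @ 95) → take B (14 @ 298) → take 8/15 of D → 93.87; 36/36 used.
3 item(s) taken whole; one partial (take 8/15 of D).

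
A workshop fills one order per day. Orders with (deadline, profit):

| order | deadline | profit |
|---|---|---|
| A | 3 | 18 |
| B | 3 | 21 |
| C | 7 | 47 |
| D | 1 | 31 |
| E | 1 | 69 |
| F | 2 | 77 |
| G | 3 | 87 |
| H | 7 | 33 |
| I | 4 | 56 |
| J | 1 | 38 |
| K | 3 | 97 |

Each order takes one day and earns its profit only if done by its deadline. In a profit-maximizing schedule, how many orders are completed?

6

Take jobs in profit order; each goes to the latest open slot no later than its deadline.
By profit: K(d3,97), G(d3,87), F(d2,77), E(d1,69), I(d4,56), C(d7,47), J(d1,38), H(d7,33), D(d1,31), B(d3,21), A(d3,18)
K→slot 3; G→slot 2; F→slot 1; E skipped; I→slot 4; C→slot 7; J skipped; H→slot 6; D skipped; B skipped; A skipped.
6 of 11 scheduled.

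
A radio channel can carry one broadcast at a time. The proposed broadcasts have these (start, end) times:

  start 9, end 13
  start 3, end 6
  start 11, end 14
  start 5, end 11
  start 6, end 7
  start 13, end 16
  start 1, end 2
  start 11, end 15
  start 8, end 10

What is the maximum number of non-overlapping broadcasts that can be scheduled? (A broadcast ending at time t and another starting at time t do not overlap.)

Greedy by earliest finish: after sorting by end time, pick each interval compatible with the last pick.
By end time: (1,2), (3,6), (6,7), (8,10), (5,11), (9,13), (11,14), (11,15), (13,16).
Pick (1,2); next start ≥ 2 → (3,6); next start ≥ 6 → (6,7); next start ≥ 7 → (8,10); next start ≥ 10 → (11,14).
Selected 5 broadcasts.

5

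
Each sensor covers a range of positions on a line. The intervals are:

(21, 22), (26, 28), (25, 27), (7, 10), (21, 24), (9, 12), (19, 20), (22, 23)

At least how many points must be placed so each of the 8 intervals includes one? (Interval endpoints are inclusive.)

4

Process intervals by earliest right end; each time one isn't hit yet, stab at its right endpoint.
By right end: [7,10]  [9,12]  [19,20]  [21,22]  [22,23]  [21,24]  [25,27]  [26,28]
[7,10] uncovered → point at 10; [19,20] uncovered → point at 20; [21,22] uncovered → point at 22; [25,27] uncovered → point at 27.
Points: 10, 20, 22, 27 (4 total).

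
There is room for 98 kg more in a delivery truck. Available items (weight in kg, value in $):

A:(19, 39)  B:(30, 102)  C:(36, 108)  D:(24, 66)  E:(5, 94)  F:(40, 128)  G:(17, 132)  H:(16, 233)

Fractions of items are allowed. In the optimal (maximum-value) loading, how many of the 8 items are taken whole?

Sort by value per unit weight and fill in that order.
Ratios (sorted): E 18.80, H 14.56, G 7.76, B 3.40, F 3.20, C 3.00, D 2.75, A 2.05
take E (5 @ 94); take H (16 @ 233); take G (17 @ 132); take B (30 @ 102); take 30/40 of F → 96.00. Capacity used 98/98.
4 item(s) taken whole; one partial (take 30/40 of F).

4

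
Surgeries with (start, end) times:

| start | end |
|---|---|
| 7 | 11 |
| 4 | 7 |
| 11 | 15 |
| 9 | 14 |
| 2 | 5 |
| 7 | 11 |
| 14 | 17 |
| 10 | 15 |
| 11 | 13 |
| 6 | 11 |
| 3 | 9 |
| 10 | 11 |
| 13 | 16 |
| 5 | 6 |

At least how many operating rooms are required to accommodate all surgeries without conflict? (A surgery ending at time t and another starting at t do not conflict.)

Count concurrent intervals with a sweep; the peak is the room count.
starts: [2, 3, 4, 5, 6, 7, 7, 9, 10, 10, 11, 11, 13, 14]
ends:   [5, 6, 7, 9, 11, 11, 11, 11, 13, 14, 15, 15, 16, 17]
s2→1 s3→2 s4→3 e5→2 s5→3 e6→2 s6→3 e7→2 s7→3 s7→4 e9→3 s9→4 s10→5 s10→6  — peak 6.

6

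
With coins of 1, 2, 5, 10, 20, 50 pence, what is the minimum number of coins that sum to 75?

3

75 − 1×50→25 − 1×20→5 − 1×5→0
Total coins = 1 + 1 + 1 = 3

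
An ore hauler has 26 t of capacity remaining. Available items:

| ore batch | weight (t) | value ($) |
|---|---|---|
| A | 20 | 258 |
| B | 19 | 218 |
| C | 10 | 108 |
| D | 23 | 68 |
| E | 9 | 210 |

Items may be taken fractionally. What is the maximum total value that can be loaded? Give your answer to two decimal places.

Order: E (210/9=23.33) > A (258/20=12.90) > B (218/19=11.47) > C (108/10=10.80) > D (68/23=2.96)
Fill: take E (9 @ 210) → take 17/20 of A → 219.30; 26/26 used.
Total value = 429.30

429.30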